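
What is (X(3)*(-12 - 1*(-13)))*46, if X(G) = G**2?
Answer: 414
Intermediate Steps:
(X(3)*(-12 - 1*(-13)))*46 = (3**2*(-12 - 1*(-13)))*46 = (9*(-12 + 13))*46 = (9*1)*46 = 9*46 = 414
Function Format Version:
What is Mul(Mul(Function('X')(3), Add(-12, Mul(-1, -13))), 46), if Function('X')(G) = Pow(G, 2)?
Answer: 414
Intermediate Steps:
Mul(Mul(Function('X')(3), Add(-12, Mul(-1, -13))), 46) = Mul(Mul(Pow(3, 2), Add(-12, Mul(-1, -13))), 46) = Mul(Mul(9, Add(-12, 13)), 46) = Mul(Mul(9, 1), 46) = Mul(9, 46) = 414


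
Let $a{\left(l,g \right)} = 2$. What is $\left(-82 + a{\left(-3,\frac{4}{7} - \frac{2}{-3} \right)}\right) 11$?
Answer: $-880$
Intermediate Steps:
$\left(-82 + a{\left(-3,\frac{4}{7} - \frac{2}{-3} \right)}\right) 11 = \left(-82 + 2\right) 11 = \left(-80\right) 11 = -880$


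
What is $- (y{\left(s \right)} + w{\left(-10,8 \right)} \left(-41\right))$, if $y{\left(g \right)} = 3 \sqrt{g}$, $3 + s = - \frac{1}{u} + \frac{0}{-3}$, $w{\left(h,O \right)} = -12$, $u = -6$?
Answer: $-492 - \frac{i \sqrt{102}}{2} \approx -492.0 - 5.0498 i$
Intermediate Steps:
$s = - \frac{17}{6}$ ($s = -3 + \left(- \frac{1}{-6} + \frac{0}{-3}\right) = -3 + \left(\left(-1\right) \left(- \frac{1}{6}\right) + 0 \left(- \frac{1}{3}\right)\right) = -3 + \left(\frac{1}{6} + 0\right) = -3 + \frac{1}{6} = - \frac{17}{6} \approx -2.8333$)
$- (y{\left(s \right)} + w{\left(-10,8 \right)} \left(-41\right)) = - (3 \sqrt{- \frac{17}{6}} - -492) = - (3 \frac{i \sqrt{102}}{6} + 492) = - (\frac{i \sqrt{102}}{2} + 492) = - (492 + \frac{i \sqrt{102}}{2}) = -492 - \frac{i \sqrt{102}}{2}$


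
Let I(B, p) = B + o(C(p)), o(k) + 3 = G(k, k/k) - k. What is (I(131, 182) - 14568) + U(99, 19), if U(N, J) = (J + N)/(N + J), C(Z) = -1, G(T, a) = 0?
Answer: -14438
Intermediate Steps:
o(k) = -3 - k (o(k) = -3 + (0 - k) = -3 - k)
I(B, p) = -2 + B (I(B, p) = B + (-3 - 1*(-1)) = B + (-3 + 1) = B - 2 = -2 + B)
U(N, J) = 1 (U(N, J) = (J + N)/(J + N) = 1)
(I(131, 182) - 14568) + U(99, 19) = ((-2 + 131) - 14568) + 1 = (129 - 14568) + 1 = -14439 + 1 = -14438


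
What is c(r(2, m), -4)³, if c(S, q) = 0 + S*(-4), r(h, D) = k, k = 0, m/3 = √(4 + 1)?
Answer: 0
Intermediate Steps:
m = 3*√5 (m = 3*√(4 + 1) = 3*√5 ≈ 6.7082)
r(h, D) = 0
c(S, q) = -4*S (c(S, q) = 0 - 4*S = -4*S)
c(r(2, m), -4)³ = (-4*0)³ = 0³ = 0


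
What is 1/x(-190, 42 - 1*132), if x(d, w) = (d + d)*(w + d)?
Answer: 1/106400 ≈ 9.3985e-6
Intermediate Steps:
x(d, w) = 2*d*(d + w) (x(d, w) = (2*d)*(d + w) = 2*d*(d + w))
1/x(-190, 42 - 1*132) = 1/(2*(-190)*(-190 + (42 - 1*132))) = 1/(2*(-190)*(-190 + (42 - 132))) = 1/(2*(-190)*(-190 - 90)) = 1/(2*(-190)*(-280)) = 1/106400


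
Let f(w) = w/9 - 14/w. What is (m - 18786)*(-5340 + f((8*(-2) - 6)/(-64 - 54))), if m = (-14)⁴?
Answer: -620885612750/5841 ≈ -1.0630e+8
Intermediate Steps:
f(w) = -14/w + w/9 (f(w) = w*(⅑) - 14/w = w/9 - 14/w = -14/w + w/9)
m = 38416
(m - 18786)*(-5340 + f((8*(-2) - 6)/(-64 - 54))) = (38416 - 18786)*(-5340 + (-14*(-64 - 54)/(8*(-2) - 6) + ((8*(-2) - 6)/(-64 - 54))/9)) = 19630*(-5340 + (-14*(-118/(-16 - 6)) + ((-16 - 6)/(-118))/9)) = 19630*(-5340 + (-14/((-22*(-1/118))) + (-22*(-1/118))/9)) = 19630*(-5340 + (-14/11/59 + (⅑)*(11/59))) = 19630*(-5340 + (-14*59/11 + 11/531)) = 19630*(-5340 + (-826/11 + 11/531)) = 19630*(-5340 - 438485/5841) = 19630*(-31629425/5841) = -620885612750/5841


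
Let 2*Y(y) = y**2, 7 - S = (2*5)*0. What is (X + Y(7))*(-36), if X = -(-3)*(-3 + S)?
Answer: -1314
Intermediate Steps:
S = 7 (S = 7 - 2*5*0 = 7 - 10*0 = 7 - 1*0 = 7 + 0 = 7)
Y(y) = y**2/2
X = 12 (X = -(-3)*(-3 + 7) = -(-3)*4 = -1*(-12) = 12)
(X + Y(7))*(-36) = (12 + (1/2)*7**2)*(-36) = (12 + (1/2)*49)*(-36) = (12 + 49/2)*(-36) = (73/2)*(-36) = -1314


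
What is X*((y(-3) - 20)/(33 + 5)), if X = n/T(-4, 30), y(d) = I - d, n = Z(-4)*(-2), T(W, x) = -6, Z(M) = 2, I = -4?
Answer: -7/19 ≈ -0.36842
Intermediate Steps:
n = -4 (n = 2*(-2) = -4)
y(d) = -4 - d
X = ⅔ (X = -4/(-6) = -4*(-⅙) = ⅔ ≈ 0.66667)
X*((y(-3) - 20)/(33 + 5)) = 2*(((-4 - 1*(-3)) - 20)/(33 + 5))/3 = 2*(((-4 + 3) - 20)/38)/3 = 2*((-1 - 20)*(1/38))/3 = 2*(-21*1/38)/3 = (⅔)*(-21/38) = -7/19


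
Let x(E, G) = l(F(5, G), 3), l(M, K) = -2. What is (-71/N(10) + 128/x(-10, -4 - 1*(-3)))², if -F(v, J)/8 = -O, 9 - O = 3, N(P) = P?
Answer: 505521/100 ≈ 5055.2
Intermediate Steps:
O = 6 (O = 9 - 1*3 = 9 - 3 = 6)
F(v, J) = 48 (F(v, J) = -(-8)*6 = -8*(-6) = 48)
x(E, G) = -2
(-71/N(10) + 128/x(-10, -4 - 1*(-3)))² = (-71/10 + 128/(-2))² = (-71*⅒ + 128*(-½))² = (-71/10 - 64)² = (-711/10)² = 505521/100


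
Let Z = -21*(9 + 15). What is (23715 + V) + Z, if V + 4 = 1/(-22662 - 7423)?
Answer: 698182594/30085 ≈ 23207.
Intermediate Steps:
Z = -504 (Z = -21*24 = -504)
V = -120341/30085 (V = -4 + 1/(-22662 - 7423) = -4 + 1/(-30085) = -4 - 1/30085 = -120341/30085 ≈ -4.0000)
(23715 + V) + Z = (23715 - 120341/30085) - 504 = 713345434/30085 - 504 = 698182594/30085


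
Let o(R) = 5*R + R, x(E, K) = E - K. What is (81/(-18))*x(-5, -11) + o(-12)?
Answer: -99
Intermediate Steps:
o(R) = 6*R
(81/(-18))*x(-5, -11) + o(-12) = (81/(-18))*(-5 - 1*(-11)) + 6*(-12) = (81*(-1/18))*(-5 + 11) - 72 = -9/2*6 - 72 = -27 - 72 = -99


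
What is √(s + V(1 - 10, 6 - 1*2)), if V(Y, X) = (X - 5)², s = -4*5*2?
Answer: I*√39 ≈ 6.245*I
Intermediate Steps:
s = -40 (s = -20*2 = -40)
V(Y, X) = (-5 + X)²
√(s + V(1 - 10, 6 - 1*2)) = √(-40 + (-5 + (6 - 1*2))²) = √(-40 + (-5 + (6 - 2))²) = √(-40 + (-5 + 4)²) = √(-40 + (-1)²) = √(-40 + 1) = √(-39) = I*√39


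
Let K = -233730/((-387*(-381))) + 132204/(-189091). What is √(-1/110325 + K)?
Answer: I*√2689161582073685724234343/1084994838515 ≈ 1.5114*I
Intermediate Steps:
K = -7076591402/3097877853 (K = -233730/147447 + 132204*(-1/189091) = -233730*1/147447 - 132204/189091 = -25970/16383 - 132204/189091 = -7076591402/3097877853 ≈ -2.2843)
√(-1/110325 + K) = √(-1/110325 - 7076591402/3097877853) = √(-86747560478167/37974819348025) = I*√2689161582073685724234343/1084994838515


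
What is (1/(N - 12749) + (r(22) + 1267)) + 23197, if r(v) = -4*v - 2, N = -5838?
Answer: 453039537/18587 ≈ 24374.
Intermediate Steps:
r(v) = -2 - 4*v
(1/(N - 12749) + (r(22) + 1267)) + 23197 = (1/(-5838 - 12749) + ((-2 - 4*22) + 1267)) + 23197 = (1/(-18587) + ((-2 - 88) + 1267)) + 23197 = (-1/18587 + (-90 + 1267)) + 23197 = (-1/18587 + 1177) + 23197 = 21876898/18587 + 23197 = 453039537/18587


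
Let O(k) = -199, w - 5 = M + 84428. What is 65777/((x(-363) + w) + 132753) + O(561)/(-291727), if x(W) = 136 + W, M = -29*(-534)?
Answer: 19235183434/67810482515 ≈ 0.28366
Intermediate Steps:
M = 15486
w = 99919 (w = 5 + (15486 + 84428) = 5 + 99914 = 99919)
65777/((x(-363) + w) + 132753) + O(561)/(-291727) = 65777/(((136 - 363) + 99919) + 132753) - 199/(-291727) = 65777/((-227 + 99919) + 132753) - 199*(-1/291727) = 65777/(99692 + 132753) + 199/291727 = 65777/232445 + 199/291727 = 19235183434/67810482515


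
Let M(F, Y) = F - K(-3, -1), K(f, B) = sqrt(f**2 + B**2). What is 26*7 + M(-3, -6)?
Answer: 179 - sqrt(10) ≈ 175.84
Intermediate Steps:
K(f, B) = sqrt(B**2 + f**2)
M(F, Y) = F - sqrt(10) (M(F, Y) = F - sqrt((-1)**2 + (-3)**2) = F - sqrt(1 + 9) = F - sqrt(10))
26*7 + M(-3, -6) = 26*7 + (-3 - sqrt(10)) = 182 + (-3 - sqrt(10)) = 179 - sqrt(10)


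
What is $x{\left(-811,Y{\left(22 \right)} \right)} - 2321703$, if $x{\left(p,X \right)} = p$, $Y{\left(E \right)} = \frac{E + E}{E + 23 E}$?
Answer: $-2322514$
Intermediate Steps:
$Y{\left(E \right)} = \frac{1}{12}$ ($Y{\left(E \right)} = \frac{2 E}{24 E} = 2 E \frac{1}{24 E} = \frac{1}{12}$)
$x{\left(-811,Y{\left(22 \right)} \right)} - 2321703 = -811 - 2321703 = -2322514$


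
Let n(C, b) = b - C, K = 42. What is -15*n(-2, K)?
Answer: -660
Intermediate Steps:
-15*n(-2, K) = -15*(42 - 1*(-2)) = -15*(42 + 2) = -15*44 = -660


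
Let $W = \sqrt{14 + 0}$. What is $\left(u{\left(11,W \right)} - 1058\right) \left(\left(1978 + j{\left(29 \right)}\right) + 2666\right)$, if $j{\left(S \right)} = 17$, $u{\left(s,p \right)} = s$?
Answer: $-4880067$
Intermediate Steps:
$W = \sqrt{14} \approx 3.7417$
$\left(u{\left(11,W \right)} - 1058\right) \left(\left(1978 + j{\left(29 \right)}\right) + 2666\right) = \left(11 - 1058\right) \left(\left(1978 + 17\right) + 2666\right) = - 1047 \left(1995 + 2666\right) = \left(-1047\right) 4661 = -4880067$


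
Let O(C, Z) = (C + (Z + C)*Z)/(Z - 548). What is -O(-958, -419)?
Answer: 576005/967 ≈ 595.66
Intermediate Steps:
O(C, Z) = (C + Z*(C + Z))/(-548 + Z) (O(C, Z) = (C + (C + Z)*Z)/(-548 + Z) = (C + Z*(C + Z))/(-548 + Z))
-O(-958, -419) = -(-958 + (-419)² - 958*(-419))/(-548 - 419) = -(-958 + 175561 + 401402)/(-967) = -(-1)*576005/967 = -1*(-576005/967) = 576005/967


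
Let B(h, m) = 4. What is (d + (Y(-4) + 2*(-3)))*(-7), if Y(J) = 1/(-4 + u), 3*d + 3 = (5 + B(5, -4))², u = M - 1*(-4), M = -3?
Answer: -413/3 ≈ -137.67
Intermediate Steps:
u = 1 (u = -3 - 1*(-4) = -3 + 4 = 1)
d = 26 (d = -1 + (5 + 4)²/3 = -1 + (⅓)*9² = -1 + (⅓)*81 = -1 + 27 = 26)
Y(J) = -⅓ (Y(J) = 1/(-4 + 1) = 1/(-3) = -⅓)
(d + (Y(-4) + 2*(-3)))*(-7) = (26 + (-⅓ + 2*(-3)))*(-7) = (26 + (-⅓ - 6))*(-7) = (26 - 19/3)*(-7) = (59/3)*(-7) = -413/3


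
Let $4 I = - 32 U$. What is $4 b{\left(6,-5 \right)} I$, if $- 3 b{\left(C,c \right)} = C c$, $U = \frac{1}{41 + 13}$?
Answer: $- \frac{160}{27} \approx -5.9259$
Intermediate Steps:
$U = \frac{1}{54} \approx 0.018519$
$b{\left(C,c \right)} = - \frac{C c}{3}$
$I = - \frac{4}{27}$ ($I = \frac{\left(-32\right) \frac{1}{54}}{4} = \frac{1}{4} \left(- \frac{16}{27}\right) = - \frac{4}{27} \approx -0.14815$)
$4 b{\left(6,-5 \right)} I = 4 \left(\left(- \frac{1}{3}\right) 6 \left(-5\right)\right) \left(- \frac{4}{27}\right) = 4 \cdot 10 \left(- \frac{4}{27}\right) = 40 \left(- \frac{4}{27}\right) = - \frac{160}{27}$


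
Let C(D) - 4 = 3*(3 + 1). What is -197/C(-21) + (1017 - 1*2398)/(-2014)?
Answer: -187331/16112 ≈ -11.627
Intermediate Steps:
C(D) = 16 (C(D) = 4 + 3*(3 + 1) = 4 + 3*4 = 4 + 12 = 16)
-197/C(-21) + (1017 - 1*2398)/(-2014) = -197/16 + (1017 - 1*2398)/(-2014) = -197*1/16 + (1017 - 2398)*(-1/2014) = -197/16 - 1381*(-1/2014) = -197/16 + 1381/2014 = -187331/16112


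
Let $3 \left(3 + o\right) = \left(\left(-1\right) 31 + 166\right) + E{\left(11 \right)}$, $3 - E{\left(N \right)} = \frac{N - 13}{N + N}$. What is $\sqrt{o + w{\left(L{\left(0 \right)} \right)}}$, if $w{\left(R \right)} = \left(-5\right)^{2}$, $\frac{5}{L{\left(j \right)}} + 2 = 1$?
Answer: $\frac{\sqrt{74085}}{33} \approx 8.248$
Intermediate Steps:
$L{\left(j \right)} = -5$ ($L{\left(j \right)} = \frac{5}{-2 + 1} = \frac{5}{-1} = 5 \left(-1\right) = -5$)
$w{\left(R \right)} = 25$
$E{\left(N \right)} = 3 - \frac{-13 + N}{2 N}$ ($E{\left(N \right)} = 3 - \frac{N - 13}{N + N} = 3 - \frac{-13 + N}{2 N}$)
$o = \frac{1420}{33}$ ($o = -3 + \frac{\left(\left(-1\right) 31 + 166\right) + \frac{13 + 5 \cdot 11}{2 \cdot 11}}{3} = -3 + \frac{\left(-31 + 166\right) + \frac{1}{2} \cdot \frac{1}{11} \left(13 + 55\right)}{3} = -3 + \frac{135 + \frac{1}{2} \cdot \frac{1}{11} \cdot 68}{3} = -3 + \frac{135 + \frac{34}{11}}{3} = -3 + \frac{1}{3} \cdot \frac{1519}{11} = -3 + \frac{1519}{33} = \frac{1420}{33} \approx 43.03$)
$\sqrt{o + w{\left(L{\left(0 \right)} \right)}} = \sqrt{\frac{1420}{33} + 25} = \sqrt{\frac{2245}{33}} = \frac{\sqrt{74085}}{33}$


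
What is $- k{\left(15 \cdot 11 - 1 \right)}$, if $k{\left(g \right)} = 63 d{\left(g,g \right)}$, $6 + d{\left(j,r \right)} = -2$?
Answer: $504$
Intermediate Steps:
$d{\left(j,r \right)} = -8$ ($d{\left(j,r \right)} = -6 - 2 = -8$)
$k{\left(g \right)} = -504$ ($k{\left(g \right)} = 63 \left(-8\right) = -504$)
$- k{\left(15 \cdot 11 - 1 \right)} = \left(-1\right) \left(-504\right) = 504$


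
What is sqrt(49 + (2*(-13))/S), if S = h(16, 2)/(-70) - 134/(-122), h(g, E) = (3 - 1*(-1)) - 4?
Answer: sqrt(113699)/67 ≈ 5.0327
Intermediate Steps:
h(g, E) = 0 (h(g, E) = (3 + 1) - 4 = 4 - 4 = 0)
S = 67/61 (S = 0/(-70) - 134/(-122) = 0*(-1/70) - 134*(-1/122) = 0 + 67/61 = 67/61 ≈ 1.0984)
sqrt(49 + (2*(-13))/S) = sqrt(49 + (2*(-13))/(67/61)) = sqrt(49 - 26*61/67) = sqrt(49 - 1586/67) = sqrt(1697/67) = sqrt(113699)/67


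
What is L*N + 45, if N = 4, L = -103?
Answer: -367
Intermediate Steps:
L*N + 45 = -103*4 + 45 = -412 + 45 = -367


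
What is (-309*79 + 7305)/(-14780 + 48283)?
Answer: -17106/33503 ≈ -0.51058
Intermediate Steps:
(-309*79 + 7305)/(-14780 + 48283) = (-24411 + 7305)/33503 = -17106*1/33503 = -17106/33503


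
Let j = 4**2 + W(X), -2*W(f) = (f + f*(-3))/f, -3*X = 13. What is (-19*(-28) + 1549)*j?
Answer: 35377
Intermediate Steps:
X = -13/3 (X = -1/3*13 = -13/3 ≈ -4.3333)
W(f) = 1 (W(f) = -(f + f*(-3))/(2*f) = -(f - 3*f)/(2*f) = -(-2*f)/(2*f) = -1/2*(-2) = 1)
j = 17 (j = 4**2 + 1 = 16 + 1 = 17)
(-19*(-28) + 1549)*j = (-19*(-28) + 1549)*17 = (532 + 1549)*17 = 2081*17 = 35377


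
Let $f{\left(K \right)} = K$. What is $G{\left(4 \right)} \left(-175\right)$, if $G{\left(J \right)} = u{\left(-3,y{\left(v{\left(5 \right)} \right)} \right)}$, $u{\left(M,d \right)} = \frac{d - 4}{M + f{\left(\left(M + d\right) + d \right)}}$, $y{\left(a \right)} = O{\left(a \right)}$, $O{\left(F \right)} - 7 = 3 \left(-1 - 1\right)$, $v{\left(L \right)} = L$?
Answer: $- \frac{525}{4} \approx -131.25$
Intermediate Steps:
$O{\left(F \right)} = 1$ ($O{\left(F \right)} = 7 + 3 \left(-1 - 1\right) = 7 + 3 \left(-2\right) = 7 - 6 = 1$)
$y{\left(a \right)} = 1$
$u{\left(M,d \right)} = \frac{-4 + d}{2 M + 2 d}$ ($u{\left(M,d \right)} = \frac{d - 4}{M + \left(\left(M + d\right) + d\right)} = \frac{-4 + d}{M + \left(M + 2 d\right)} = \frac{-4 + d}{2 M + 2 d}$)
$G{\left(J \right)} = \frac{3}{4}$ ($G{\left(J \right)} = \frac{-2 + \frac{1}{2} \cdot 1}{-3 + 1} = \frac{-2 + \frac{1}{2}}{-2} = \left(- \frac{1}{2}\right) \left(- \frac{3}{2}\right) = \frac{3}{4}$)
$G{\left(4 \right)} \left(-175\right) = \frac{3}{4} \left(-175\right) = - \frac{525}{4}$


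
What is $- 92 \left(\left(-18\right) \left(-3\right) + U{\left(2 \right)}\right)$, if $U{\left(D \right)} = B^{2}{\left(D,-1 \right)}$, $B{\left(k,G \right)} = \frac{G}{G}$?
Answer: $-5060$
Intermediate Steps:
$B{\left(k,G \right)} = 1$
$U{\left(D \right)} = 1$ ($U{\left(D \right)} = 1^{2} = 1$)
$- 92 \left(\left(-18\right) \left(-3\right) + U{\left(2 \right)}\right) = - 92 \left(\left(-18\right) \left(-3\right) + 1\right) = - 92 \left(54 + 1\right) = \left(-92\right) 55 = -5060$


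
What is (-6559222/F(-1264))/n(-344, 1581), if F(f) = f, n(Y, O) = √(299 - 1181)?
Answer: -3279611*I*√2/26544 ≈ -174.73*I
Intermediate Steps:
n(Y, O) = 21*I*√2 (n(Y, O) = √(-882) = 21*I*√2)
(-6559222/F(-1264))/n(-344, 1581) = (-6559222/(-1264))/((21*I*√2)) = (-6559222*(-1/1264))*(-I*√2/42) = 3279611*(-I*√2/42)/632 = -3279611*I*√2/26544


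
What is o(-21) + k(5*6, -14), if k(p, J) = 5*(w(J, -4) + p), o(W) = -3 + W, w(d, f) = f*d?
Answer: 406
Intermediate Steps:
w(d, f) = d*f
k(p, J) = -20*J + 5*p (k(p, J) = 5*(J*(-4) + p) = 5*(-4*J + p) = 5*(p - 4*J) = -20*J + 5*p)
o(-21) + k(5*6, -14) = (-3 - 21) + (-20*(-14) + 5*(5*6)) = -24 + (280 + 5*30) = -24 + (280 + 150) = -24 + 430 = 406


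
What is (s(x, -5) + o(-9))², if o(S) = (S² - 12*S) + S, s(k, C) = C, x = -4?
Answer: 30625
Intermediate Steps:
o(S) = S² - 11*S
(s(x, -5) + o(-9))² = (-5 - 9*(-11 - 9))² = (-5 - 9*(-20))² = (-5 + 180)² = 175² = 30625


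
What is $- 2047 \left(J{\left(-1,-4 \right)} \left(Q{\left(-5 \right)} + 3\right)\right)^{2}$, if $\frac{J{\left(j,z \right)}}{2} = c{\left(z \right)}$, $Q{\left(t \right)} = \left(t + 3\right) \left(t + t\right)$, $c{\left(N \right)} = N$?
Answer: $-69303232$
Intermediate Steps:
$Q{\left(t \right)} = 2 t \left(3 + t\right)$ ($Q{\left(t \right)} = \left(3 + t\right) 2 t = 2 t \left(3 + t\right)$)
$J{\left(j,z \right)} = 2 z$
$- 2047 \left(J{\left(-1,-4 \right)} \left(Q{\left(-5 \right)} + 3\right)\right)^{2} = - 2047 \left(2 \left(-4\right) \left(2 \left(-5\right) \left(3 - 5\right) + 3\right)\right)^{2} = - 2047 \left(- 8 \left(2 \left(-5\right) \left(-2\right) + 3\right)\right)^{2} = - 2047 \left(- 8 \left(20 + 3\right)\right)^{2} = - 2047 \left(\left(-8\right) 23\right)^{2} = - 2047 \left(-184\right)^{2} = \left(-2047\right) 33856 = -69303232$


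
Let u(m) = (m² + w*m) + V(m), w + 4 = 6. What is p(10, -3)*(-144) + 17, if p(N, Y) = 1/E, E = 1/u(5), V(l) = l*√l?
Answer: -5023 - 720*√5 ≈ -6633.0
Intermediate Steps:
V(l) = l^(3/2)
w = 2 (w = -4 + 6 = 2)
u(m) = m² + m^(3/2) + 2*m (u(m) = (m² + 2*m) + m^(3/2) = m² + m^(3/2) + 2*m)
E = 1/(35 + 5*√5) (E = 1/(5² + 5^(3/2) + 2*5) = 1/(25 + 5*√5 + 10) = 1/(35 + 5*√5) ≈ 0.021654)
p(N, Y) = 1/(7/220 - √5/220)
p(10, -3)*(-144) + 17 = (35 + 5*√5)*(-144) + 17 = (-5040 - 720*√5) + 17 = -5023 - 720*√5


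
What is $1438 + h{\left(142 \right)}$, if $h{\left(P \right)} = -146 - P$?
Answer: $1150$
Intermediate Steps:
$1438 + h{\left(142 \right)} = 1438 - 288 = 1150$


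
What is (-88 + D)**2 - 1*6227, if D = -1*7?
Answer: 2798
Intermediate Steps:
D = -7
(-88 + D)**2 - 1*6227 = (-88 - 7)**2 - 1*6227 = (-95)**2 - 6227 = 9025 - 6227 = 2798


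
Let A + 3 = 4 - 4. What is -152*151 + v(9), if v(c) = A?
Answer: -22955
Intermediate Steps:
A = -3 (A = -3 + (4 - 4) = -3 + 0 = -3)
v(c) = -3
-152*151 + v(9) = -152*151 - 3 = -22952 - 3 = -22955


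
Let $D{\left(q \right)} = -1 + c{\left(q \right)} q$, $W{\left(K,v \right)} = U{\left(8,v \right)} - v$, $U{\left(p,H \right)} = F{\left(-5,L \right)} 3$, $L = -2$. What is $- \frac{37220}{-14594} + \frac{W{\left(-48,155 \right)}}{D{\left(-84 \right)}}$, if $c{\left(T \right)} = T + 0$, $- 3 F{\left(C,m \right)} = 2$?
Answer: $\frac{130147921}{51480335} \approx 2.5281$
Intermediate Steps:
$F{\left(C,m \right)} = - \frac{2}{3}$ ($F{\left(C,m \right)} = \left(- \frac{1}{3}\right) 2 = - \frac{2}{3}$)
$U{\left(p,H \right)} = -2$ ($U{\left(p,H \right)} = \left(- \frac{2}{3}\right) 3 = -2$)
$c{\left(T \right)} = T$
$W{\left(K,v \right)} = -2 - v$
$D{\left(q \right)} = -1 + q^{2}$ ($D{\left(q \right)} = -1 + q q = -1 + q^{2}$)
$- \frac{37220}{-14594} + \frac{W{\left(-48,155 \right)}}{D{\left(-84 \right)}} = - \frac{37220}{-14594} + \frac{-2 - 155}{-1 + \left(-84\right)^{2}} = \left(-37220\right) \left(- \frac{1}{14594}\right) + \frac{-2 - 155}{-1 + 7056} = \frac{18610}{7297} - \frac{157}{7055} = \frac{130147921}{51480335}$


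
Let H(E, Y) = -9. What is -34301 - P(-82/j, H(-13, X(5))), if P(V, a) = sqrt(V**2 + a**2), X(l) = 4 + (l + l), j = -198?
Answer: -34301 - sqrt(795562)/99 ≈ -34310.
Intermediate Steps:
X(l) = 4 + 2*l
-34301 - P(-82/j, H(-13, X(5))) = -34301 - sqrt((-82/(-198))**2 + (-9)**2) = -34301 - sqrt((-82*(-1/198))**2 + 81) = -34301 - sqrt((41/99)**2 + 81) = -34301 - sqrt(1681/9801 + 81) = -34301 - sqrt(795562/9801) = -34301 - sqrt(795562)/99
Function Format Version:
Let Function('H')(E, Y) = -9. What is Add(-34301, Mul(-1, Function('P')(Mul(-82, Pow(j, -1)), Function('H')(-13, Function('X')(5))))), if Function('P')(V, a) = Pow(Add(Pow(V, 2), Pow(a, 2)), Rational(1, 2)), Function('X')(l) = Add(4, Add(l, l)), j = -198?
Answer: Add(-34301, Mul(Rational(-1, 99), Pow(795562, Rational(1, 2)))) ≈ -34310.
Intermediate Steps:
Function('X')(l) = Add(4, Mul(2, l))
Add(-34301, Mul(-1, Function('P')(Mul(-82, Pow(j, -1)), Function('H')(-13, Function('X')(5))))) = Add(-34301, Mul(-1, Pow(Add(Pow(Mul(-82, Pow(-198, -1)), 2), Pow(-9, 2)), Rational(1, 2)))) = Add(-34301, Mul(-1, Pow(Add(Pow(Mul(-82, Rational(-1, 198)), 2), 81), Rational(1, 2)))) = Add(-34301, Mul(-1, Pow(Add(Pow(Rational(41, 99), 2), 81), Rational(1, 2)))) = Add(-34301, Mul(-1, Pow(Add(Rational(1681, 9801), 81), Rational(1, 2)))) = Add(-34301, Mul(-1, Pow(Rational(795562, 9801), Rational(1, 2)))) = Add(-34301, Mul(-1, Mul(Rational(1, 99), Pow(795562, Rational(1, 2))))) = Add(-34301, Mul(Rational(-1, 99), Pow(795562, Rational(1, 2))))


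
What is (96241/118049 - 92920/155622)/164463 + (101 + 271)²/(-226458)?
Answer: -11614056892735698725/19005822967218083217 ≈ -0.61108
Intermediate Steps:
(96241/118049 - 92920/155622)/164463 + (101 + 271)²/(-226458) = (96241*(1/118049) - 92920*1/155622)*(1/164463) + 372²*(-1/226458) = (96241/118049 - 46460/77811)*(1/164463) + 138384*(-1/226458) = (2004051911/9185510739)*(1/164463) - 7688/12581 = 2004051911/1510676652668157 - 7688/12581 = -11614056892735698725/19005822967218083217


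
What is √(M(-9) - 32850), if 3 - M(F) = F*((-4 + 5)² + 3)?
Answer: I*√32811 ≈ 181.14*I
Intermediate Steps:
M(F) = 3 - 4*F (M(F) = 3 - F*((-4 + 5)² + 3) = 3 - F*(1² + 3) = 3 - F*(1 + 3) = 3 - F*4 = 3 - 4*F)
√(M(-9) - 32850) = √((3 - 4*(-9)) - 32850) = √((3 + 36) - 32850) = √(39 - 32850) = √(-32811) = I*√32811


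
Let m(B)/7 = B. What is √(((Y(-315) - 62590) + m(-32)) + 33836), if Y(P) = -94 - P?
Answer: I*√28757 ≈ 169.58*I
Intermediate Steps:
m(B) = 7*B
√(((Y(-315) - 62590) + m(-32)) + 33836) = √((((-94 - 1*(-315)) - 62590) + 7*(-32)) + 33836) = √((((-94 + 315) - 62590) - 224) + 33836) = √(((221 - 62590) - 224) + 33836) = √((-62369 - 224) + 33836) = √(-62593 + 33836) = √(-28757) = I*√28757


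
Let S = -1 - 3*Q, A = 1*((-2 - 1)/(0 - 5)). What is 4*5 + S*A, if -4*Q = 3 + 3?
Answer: 221/10 ≈ 22.100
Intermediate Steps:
Q = -3/2 (Q = -(3 + 3)/4 = -¼*6 = -3/2 ≈ -1.5000)
A = ⅗ (A = 1*(-3/(-5)) = 1*(-3*(-⅕)) = 1*(⅗) = ⅗ ≈ 0.60000)
S = 7/2 (S = -1 - 3*(-3/2) = -1 + 9/2 = 7/2 ≈ 3.5000)
4*5 + S*A = 4*5 + (7/2)*(⅗) = 20 + 21/10 = 221/10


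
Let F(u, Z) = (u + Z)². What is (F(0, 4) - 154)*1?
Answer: -138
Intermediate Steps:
F(u, Z) = (Z + u)²
(F(0, 4) - 154)*1 = ((4 + 0)² - 154)*1 = (4² - 154)*1 = (16 - 154)*1 = -138*1 = -138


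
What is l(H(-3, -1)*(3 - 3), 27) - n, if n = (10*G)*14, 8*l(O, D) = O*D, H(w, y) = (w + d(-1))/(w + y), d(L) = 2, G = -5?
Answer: 700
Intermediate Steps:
H(w, y) = (2 + w)/(w + y) (H(w, y) = (w + 2)/(w + y) = (2 + w)/(w + y))
l(O, D) = D*O/8 (l(O, D) = (O*D)/8 = (D*O)/8 = D*O/8)
n = -700 (n = (10*(-5))*14 = -50*14 = -700)
l(H(-3, -1)*(3 - 3), 27) - n = (⅛)*27*(((2 - 3)/(-3 - 1))*(3 - 3)) - 1*(-700) = (⅛)*27*((-1/(-4))*0) + 700 = (⅛)*27*(-¼*(-1)*0) + 700 = (⅛)*27*((¼)*0) + 700 = (⅛)*27*0 + 700 = 0 + 700 = 700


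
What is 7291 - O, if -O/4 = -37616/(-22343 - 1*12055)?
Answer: 125473141/17199 ≈ 7295.4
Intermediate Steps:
O = -75232/17199 (O = -(-150464)/(-22343 - 1*12055) = -(-150464)/(-22343 - 12055) = -(-150464)/(-34398) = -(-150464)*(-1)/34398 = -4*18808/17199 = -75232/17199 ≈ -4.3742)
7291 - O = 7291 - 1*(-75232/17199) = 7291 + 75232/17199 = 125473141/17199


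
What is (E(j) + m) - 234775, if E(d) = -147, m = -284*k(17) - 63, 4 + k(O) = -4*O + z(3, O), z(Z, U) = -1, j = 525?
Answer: -214253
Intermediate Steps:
k(O) = -5 - 4*O (k(O) = -4 + (-4*O - 1) = -4 + (-1 - 4*O) = -5 - 4*O)
m = 20669 (m = -284*(-5 - 4*17) - 63 = -284*(-5 - 68) - 63 = -284*(-73) - 63 = 20732 - 63 = 20669)
(E(j) + m) - 234775 = (-147 + 20669) - 234775 = 20522 - 234775 = -214253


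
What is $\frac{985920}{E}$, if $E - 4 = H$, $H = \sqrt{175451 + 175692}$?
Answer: $- \frac{3943680}{351127} + \frac{985920 \sqrt{351143}}{351127} \approx 1652.6$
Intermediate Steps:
$H = \sqrt{351143} \approx 592.57$
$E = 4 + \sqrt{351143} \approx 596.57$
$\frac{985920}{E} = \frac{985920}{4 + \sqrt{351143}}$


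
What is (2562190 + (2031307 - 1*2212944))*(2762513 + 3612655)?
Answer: 15176425307904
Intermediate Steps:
(2562190 + (2031307 - 1*2212944))*(2762513 + 3612655) = (2562190 + (2031307 - 2212944))*6375168 = (2562190 - 181637)*6375168 = 2380553*6375168 = 15176425307904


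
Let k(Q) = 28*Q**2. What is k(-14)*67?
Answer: 367696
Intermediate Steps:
k(-14)*67 = (28*(-14)**2)*67 = (28*196)*67 = 5488*67 = 367696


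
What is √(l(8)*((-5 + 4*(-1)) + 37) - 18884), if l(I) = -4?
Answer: 2*I*√4749 ≈ 137.83*I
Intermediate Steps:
√(l(8)*((-5 + 4*(-1)) + 37) - 18884) = √(-4*((-5 + 4*(-1)) + 37) - 18884) = √(-4*((-5 - 4) + 37) - 18884) = √(-4*(-9 + 37) - 18884) = √(-4*28 - 18884) = √(-112 - 18884) = √(-18996) = 2*I*√4749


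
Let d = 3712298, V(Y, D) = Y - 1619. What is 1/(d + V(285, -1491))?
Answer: 1/3710964 ≈ 2.6947e-7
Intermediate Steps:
V(Y, D) = -1619 + Y
1/(d + V(285, -1491)) = 1/(3712298 + (-1619 + 285)) = 1/(3712298 - 1334) = 1/3710964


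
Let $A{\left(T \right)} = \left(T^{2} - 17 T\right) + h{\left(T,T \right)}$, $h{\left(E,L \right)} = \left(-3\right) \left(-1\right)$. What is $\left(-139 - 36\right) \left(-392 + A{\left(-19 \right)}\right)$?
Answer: $-51625$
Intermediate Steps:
$h{\left(E,L \right)} = 3$
$A{\left(T \right)} = 3 + T^{2} - 17 T$ ($A{\left(T \right)} = \left(T^{2} - 17 T\right) + 3 = 3 + T^{2} - 17 T$)
$\left(-139 - 36\right) \left(-392 + A{\left(-19 \right)}\right) = \left(-139 - 36\right) \left(-392 + \left(3 + \left(-19\right)^{2} - -323\right)\right) = - 175 \left(-392 + \left(3 + 361 + 323\right)\right) = - 175 \left(-392 + 687\right) = \left(-175\right) 295 = -51625$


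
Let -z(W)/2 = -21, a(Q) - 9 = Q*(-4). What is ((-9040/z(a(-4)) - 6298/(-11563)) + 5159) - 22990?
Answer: -4381909415/242823 ≈ -18046.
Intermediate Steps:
a(Q) = 9 - 4*Q (a(Q) = 9 + Q*(-4) = 9 - 4*Q)
z(W) = 42 (z(W) = -2*(-21) = 42)
((-9040/z(a(-4)) - 6298/(-11563)) + 5159) - 22990 = ((-9040/42 - 6298/(-11563)) + 5159) - 22990 = ((-9040*1/42 - 6298*(-1/11563)) + 5159) - 22990 = ((-4520/21 + 6298/11563) + 5159) - 22990 = (-52132502/242823 + 5159) - 22990 = 1200591355/242823 - 22990 = -4381909415/242823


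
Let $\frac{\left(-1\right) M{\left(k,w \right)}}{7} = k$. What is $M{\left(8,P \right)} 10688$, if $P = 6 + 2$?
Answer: $-598528$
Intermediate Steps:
$P = 8$
$M{\left(k,w \right)} = - 7 k$
$M{\left(8,P \right)} 10688 = \left(-7\right) 8 \cdot 10688 = \left(-56\right) 10688 = -598528$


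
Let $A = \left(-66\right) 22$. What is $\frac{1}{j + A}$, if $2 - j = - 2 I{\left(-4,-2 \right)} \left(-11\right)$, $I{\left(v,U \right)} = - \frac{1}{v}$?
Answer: $- \frac{2}{2911} \approx -0.00068705$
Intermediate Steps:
$A = -1452$
$j = - \frac{7}{2}$ ($j = 2 - - 2 \left(- \frac{1}{-4}\right) \left(-11\right) = 2 - - 2 \left(\left(-1\right) \left(- \frac{1}{4}\right)\right) \left(-11\right) = 2 - \left(-2\right) \frac{1}{4} \left(-11\right) = 2 - \left(- \frac{1}{2}\right) \left(-11\right) = 2 - \frac{11}{2} = - \frac{7}{2} \approx -3.5$)
$\frac{1}{j + A} = \frac{1}{- \frac{7}{2} - 1452} = \frac{1}{- \frac{2911}{2}} = - \frac{2}{2911}$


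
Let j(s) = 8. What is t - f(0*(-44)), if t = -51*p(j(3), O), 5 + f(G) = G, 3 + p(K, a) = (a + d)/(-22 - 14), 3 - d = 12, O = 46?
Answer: 2525/12 ≈ 210.42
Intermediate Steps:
d = -9 (d = 3 - 1*12 = 3 - 12 = -9)
p(K, a) = -11/4 - a/36 (p(K, a) = -3 + (a - 9)/(-22 - 14) = -3 + (-9 + a)/(-36) = -3 + (-9 + a)*(-1/36) = -3 + (1/4 - a/36) = -11/4 - a/36)
f(G) = -5 + G
t = 2465/12 (t = -51*(-11/4 - 1/36*46) = -51*(-11/4 - 23/18) = -51*(-145/36) = 2465/12 ≈ 205.42)
t - f(0*(-44)) = 2465/12 - (-5 + 0*(-44)) = 2465/12 - (-5 + 0) = 2465/12 - 1*(-5) = 2465/12 + 5 = 2525/12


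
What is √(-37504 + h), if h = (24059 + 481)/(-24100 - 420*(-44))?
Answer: 7*I*√60442819/281 ≈ 193.67*I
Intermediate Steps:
h = -1227/281 (h = 24540/(-24100 + 18480) = 24540/(-5620) = 24540*(-1/5620) = -1227/281 ≈ -4.3665)
√(-37504 + h) = √(-37504 - 1227/281) = √(-10539851/281) = 7*I*√60442819/281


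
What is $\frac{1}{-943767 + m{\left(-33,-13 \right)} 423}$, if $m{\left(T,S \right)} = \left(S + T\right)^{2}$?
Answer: $- \frac{1}{48699} \approx -2.0534 \cdot 10^{-5}$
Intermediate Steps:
$\frac{1}{-943767 + m{\left(-33,-13 \right)} 423} = \frac{1}{-943767 + \left(-13 - 33\right)^{2} \cdot 423} = \frac{1}{-943767 + \left(-46\right)^{2} \cdot 423} = \frac{1}{-943767 + 2116 \cdot 423} = \frac{1}{-943767 + 895068} = \frac{1}{-48699} = - \frac{1}{48699}$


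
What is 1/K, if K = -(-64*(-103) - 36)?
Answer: -1/6556 ≈ -0.00015253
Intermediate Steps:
K = -6556 (K = -(6592 - 36) = -1*6556 = -6556)
1/K = 1/(-6556) = -1/6556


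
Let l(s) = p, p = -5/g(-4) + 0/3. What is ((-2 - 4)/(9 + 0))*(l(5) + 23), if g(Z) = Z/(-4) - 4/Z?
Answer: -41/3 ≈ -13.667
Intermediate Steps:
g(Z) = -4/Z - Z/4 (g(Z) = Z*(-1/4) - 4/Z = -Z/4 - 4/Z = -4/Z - Z/4)
p = -5/2 (p = -5/(-4/(-4) - 1/4*(-4)) + 0/3 = -5/(-4*(-1/4) + 1) + 0*(1/3) = -5/(1 + 1) + 0 = -5/2 + 0 = -5/2 ≈ -2.5000)
l(s) = -5/2
((-2 - 4)/(9 + 0))*(l(5) + 23) = ((-2 - 4)/(9 + 0))*(-5/2 + 23) = -6/9*(41/2) = -6*1/9*(41/2) = -2/3*41/2 = -41/3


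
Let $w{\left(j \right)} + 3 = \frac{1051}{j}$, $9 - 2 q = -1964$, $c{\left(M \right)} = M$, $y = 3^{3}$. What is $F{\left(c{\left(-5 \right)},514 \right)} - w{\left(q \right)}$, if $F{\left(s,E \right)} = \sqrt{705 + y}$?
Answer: $\frac{3817}{1973} + 2 \sqrt{183} \approx 28.99$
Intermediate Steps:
$y = 27$
$F{\left(s,E \right)} = 2 \sqrt{183}$ ($F{\left(s,E \right)} = \sqrt{705 + 27} = \sqrt{732} = 2 \sqrt{183}$)
$q = \frac{1973}{2}$ ($q = \frac{9}{2} - -982 = \frac{9}{2} + 982 = \frac{1973}{2} \approx 986.5$)
$w{\left(j \right)} = -3 + \frac{1051}{j}$
$F{\left(c{\left(-5 \right)},514 \right)} - w{\left(q \right)} = 2 \sqrt{183} - \left(-3 + \frac{1051}{\frac{1973}{2}}\right) = 2 \sqrt{183} - \left(-3 + 1051 \cdot \frac{2}{1973}\right) = 2 \sqrt{183} - \left(-3 + \frac{2102}{1973}\right) = 2 \sqrt{183} - - \frac{3817}{1973} = 2 \sqrt{183} + \frac{3817}{1973} = \frac{3817}{1973} + 2 \sqrt{183}$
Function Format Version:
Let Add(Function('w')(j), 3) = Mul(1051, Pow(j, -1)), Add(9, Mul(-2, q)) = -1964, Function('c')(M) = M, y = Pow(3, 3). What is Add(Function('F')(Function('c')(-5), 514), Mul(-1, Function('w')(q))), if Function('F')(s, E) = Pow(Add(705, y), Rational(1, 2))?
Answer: Add(Rational(3817, 1973), Mul(2, Pow(183, Rational(1, 2)))) ≈ 28.990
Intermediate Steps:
y = 27
Function('F')(s, E) = Mul(2, Pow(183, Rational(1, 2))) (Function('F')(s, E) = Pow(Add(705, 27), Rational(1, 2)) = Pow(732, Rational(1, 2)) = Mul(2, Pow(183, Rational(1, 2))))
q = Rational(1973, 2) (q = Add(Rational(9, 2), Mul(Rational(-1, 2), -1964)) = Add(Rational(9, 2), 982) = Rational(1973, 2) ≈ 986.50)
Function('w')(j) = Add(-3, Mul(1051, Pow(j, -1)))
Add(Function('F')(Function('c')(-5), 514), Mul(-1, Function('w')(q))) = Add(Mul(2, Pow(183, Rational(1, 2))), Mul(-1, Add(-3, Mul(1051, Pow(Rational(1973, 2), -1))))) = Add(Mul(2, Pow(183, Rational(1, 2))), Mul(-1, Add(-3, Mul(1051, Rational(2, 1973))))) = Add(Mul(2, Pow(183, Rational(1, 2))), Mul(-1, Add(-3, Rational(2102, 1973)))) = Add(Mul(2, Pow(183, Rational(1, 2))), Mul(-1, Rational(-3817, 1973))) = Add(Mul(2, Pow(183, Rational(1, 2))), Rational(3817, 1973)) = Add(Rational(3817, 1973), Mul(2, Pow(183, Rational(1, 2))))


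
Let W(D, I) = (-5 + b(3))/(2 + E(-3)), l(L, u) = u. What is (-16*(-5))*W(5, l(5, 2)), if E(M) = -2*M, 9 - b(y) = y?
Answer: 10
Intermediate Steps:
b(y) = 9 - y
W(D, I) = 1/8 (W(D, I) = (-5 + (9 - 1*3))/(2 - 2*(-3)) = (-5 + (9 - 3))/(2 + 6) = (-5 + 6)/8 = 1*(1/8) = 1/8)
(-16*(-5))*W(5, l(5, 2)) = -16*(-5)*(1/8) = 80*(1/8) = 10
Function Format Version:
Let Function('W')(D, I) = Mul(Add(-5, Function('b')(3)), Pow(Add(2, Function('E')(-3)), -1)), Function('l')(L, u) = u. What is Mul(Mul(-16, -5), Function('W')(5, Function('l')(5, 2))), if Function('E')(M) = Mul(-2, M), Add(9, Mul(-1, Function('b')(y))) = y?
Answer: 10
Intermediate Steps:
Function('b')(y) = Add(9, Mul(-1, y))
Function('W')(D, I) = Rational(1, 8) (Function('W')(D, I) = Mul(Add(-5, Add(9, Mul(-1, 3))), Pow(Add(2, Mul(-2, -3)), -1)) = Mul(Add(-5, Add(9, -3)), Pow(Add(2, 6), -1)) = Mul(Add(-5, 6), Pow(8, -1)) = Mul(1, Rational(1, 8)) = Rational(1, 8))
Mul(Mul(-16, -5), Function('W')(5, Function('l')(5, 2))) = Mul(Mul(-16, -5), Rational(1, 8)) = Mul(80, Rational(1, 8)) = 10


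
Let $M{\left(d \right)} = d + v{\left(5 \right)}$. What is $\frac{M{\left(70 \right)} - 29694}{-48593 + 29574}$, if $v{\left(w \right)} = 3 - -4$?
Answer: $\frac{4231}{2717} \approx 1.5572$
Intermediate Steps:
$v{\left(w \right)} = 7$ ($v{\left(w \right)} = 3 + 4 = 7$)
$M{\left(d \right)} = 7 + d$ ($M{\left(d \right)} = d + 7 = 7 + d$)
$\frac{M{\left(70 \right)} - 29694}{-48593 + 29574} = \frac{\left(7 + 70\right) - 29694}{-48593 + 29574} = \frac{77 - 29694}{-19019} = \left(-29617\right) \left(- \frac{1}{19019}\right) = \frac{4231}{2717}$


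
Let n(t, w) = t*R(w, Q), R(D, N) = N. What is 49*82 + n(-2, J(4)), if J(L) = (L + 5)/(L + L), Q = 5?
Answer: 4008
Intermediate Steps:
J(L) = (5 + L)/(2*L) (J(L) = (5 + L)/((2*L)) = (5 + L)*(1/(2*L)) = (5 + L)/(2*L))
n(t, w) = 5*t (n(t, w) = t*5 = 5*t)
49*82 + n(-2, J(4)) = 49*82 + 5*(-2) = 4018 - 10 = 4008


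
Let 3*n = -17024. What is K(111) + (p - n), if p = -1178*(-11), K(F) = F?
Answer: 56231/3 ≈ 18744.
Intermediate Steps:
n = -17024/3 (n = (⅓)*(-17024) = -17024/3 ≈ -5674.7)
p = 12958
K(111) + (p - n) = 111 + (12958 - 1*(-17024/3)) = 111 + (12958 + 17024/3) = 111 + 55898/3 = 56231/3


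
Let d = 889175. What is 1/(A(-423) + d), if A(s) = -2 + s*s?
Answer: 1/1068102 ≈ 9.3624e-7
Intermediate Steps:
A(s) = -2 + s²
1/(A(-423) + d) = 1/((-2 + (-423)²) + 889175) = 1/((-2 + 178929) + 889175) = 1/(178927 + 889175) = 1/1068102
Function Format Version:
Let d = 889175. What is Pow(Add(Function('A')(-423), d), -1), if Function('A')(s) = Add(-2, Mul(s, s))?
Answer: Rational(1, 1068102) ≈ 9.3624e-7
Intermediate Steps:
Function('A')(s) = Add(-2, Pow(s, 2))
Pow(Add(Function('A')(-423), d), -1) = Pow(Add(Add(-2, Pow(-423, 2)), 889175), -1) = Pow(Add(Add(-2, 178929), 889175), -1) = Pow(Add(178927, 889175), -1) = Pow(1068102, -1) = Rational(1, 1068102)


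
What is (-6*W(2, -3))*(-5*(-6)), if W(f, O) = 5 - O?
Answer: -1440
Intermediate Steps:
(-6*W(2, -3))*(-5*(-6)) = (-6*(5 - 1*(-3)))*(-5*(-6)) = -6*(5 + 3)*30 = -6*8*30 = -48*30 = -1440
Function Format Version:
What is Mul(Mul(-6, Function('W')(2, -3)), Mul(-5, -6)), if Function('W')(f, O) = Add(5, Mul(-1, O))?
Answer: -1440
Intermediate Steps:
Mul(Mul(-6, Function('W')(2, -3)), Mul(-5, -6)) = Mul(Mul(-6, Add(5, Mul(-1, -3))), Mul(-5, -6)) = Mul(Mul(-6, Add(5, 3)), 30) = Mul(Mul(-6, 8), 30) = Mul(-48, 30) = -1440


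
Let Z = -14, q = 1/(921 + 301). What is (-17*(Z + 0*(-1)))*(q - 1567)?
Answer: -227869887/611 ≈ -3.7295e+5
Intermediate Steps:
q = 1/1222 ≈ 0.00081833
(-17*(Z + 0*(-1)))*(q - 1567) = (-17*(-14 + 0*(-1)))*(1/1222 - 1567) = -17*(-14 + 0)*(-1914873/1222) = -17*(-14)*(-1914873/1222) = 238*(-1914873/1222) = -227869887/611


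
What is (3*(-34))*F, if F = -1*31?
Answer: 3162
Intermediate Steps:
F = -31
(3*(-34))*F = (3*(-34))*(-31) = -102*(-31) = 3162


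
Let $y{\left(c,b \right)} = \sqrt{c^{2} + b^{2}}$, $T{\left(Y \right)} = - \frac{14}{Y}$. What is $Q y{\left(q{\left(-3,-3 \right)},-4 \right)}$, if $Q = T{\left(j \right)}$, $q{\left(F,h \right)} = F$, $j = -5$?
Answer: $14$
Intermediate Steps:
$Q = \frac{14}{5}$ ($Q = - \frac{14}{-5} = \left(-14\right) \left(- \frac{1}{5}\right) = \frac{14}{5} \approx 2.8$)
$y{\left(c,b \right)} = \sqrt{b^{2} + c^{2}}$
$Q y{\left(q{\left(-3,-3 \right)},-4 \right)} = \frac{14 \sqrt{\left(-4\right)^{2} + \left(-3\right)^{2}}}{5} = \frac{14 \sqrt{16 + 9}}{5} = \frac{14 \sqrt{25}}{5} = \frac{14}{5} \cdot 5 = 14$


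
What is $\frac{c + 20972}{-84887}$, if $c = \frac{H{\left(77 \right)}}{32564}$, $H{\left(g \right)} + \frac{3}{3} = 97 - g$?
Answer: $- \frac{682932227}{2764260268} \approx -0.24706$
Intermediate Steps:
$H{\left(g \right)} = 96 - g$ ($H{\left(g \right)} = -1 - \left(-97 + g\right) = 96 - g$)
$c = \frac{19}{32564}$ ($c = \frac{96 - 77}{32564} = \left(96 - 77\right) \frac{1}{32564} = 19 \cdot \frac{1}{32564} = \frac{19}{32564} \approx 0.00058347$)
$\frac{c + 20972}{-84887} = \frac{\frac{19}{32564} + 20972}{-84887} = \frac{682932227}{32564} \left(- \frac{1}{84887}\right) = - \frac{682932227}{2764260268}$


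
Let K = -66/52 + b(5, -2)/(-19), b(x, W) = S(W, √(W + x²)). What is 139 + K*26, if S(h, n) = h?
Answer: 2066/19 ≈ 108.74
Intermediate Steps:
b(x, W) = W
K = -575/494 (K = -66/52 - 2/(-19) = -66*1/52 - 2*(-1/19) = -33/26 + 2/19 = -575/494 ≈ -1.1640)
139 + K*26 = 139 - 575/494*26 = 139 - 575/19 = 2066/19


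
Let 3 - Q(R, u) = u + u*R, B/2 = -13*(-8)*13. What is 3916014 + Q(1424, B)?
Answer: 62817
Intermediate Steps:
B = 2704 (B = 2*(-13*(-8)*13) = 2*(104*13) = 2*1352 = 2704)
Q(R, u) = 3 - u - R*u (Q(R, u) = 3 - (u + u*R) = 3 - (u + R*u) = 3 + (-u - R*u) = 3 - u - R*u)
3916014 + Q(1424, B) = 3916014 + (3 - 1*2704 - 1*1424*2704) = 3916014 + (3 - 2704 - 3850496) = 3916014 - 3853197 = 62817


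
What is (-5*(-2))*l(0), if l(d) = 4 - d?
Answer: 40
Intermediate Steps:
(-5*(-2))*l(0) = (-5*(-2))*(4 - 1*0) = 10*(4 + 0) = 10*4 = 40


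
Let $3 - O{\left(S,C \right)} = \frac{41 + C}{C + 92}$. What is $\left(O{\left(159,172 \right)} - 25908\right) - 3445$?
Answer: $- \frac{2582871}{88} \approx -29351.0$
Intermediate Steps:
$O{\left(S,C \right)} = 3 - \frac{41 + C}{92 + C}$ ($O{\left(S,C \right)} = 3 - \frac{41 + C}{C + 92} = 3 - \frac{41 + C}{92 + C}$)
$\left(O{\left(159,172 \right)} - 25908\right) - 3445 = \left(\frac{235 + 2 \cdot 172}{92 + 172} - 25908\right) - 3445 = \left(\frac{235 + 344}{264} - 25908\right) - 3445 = \left(\frac{1}{264} \cdot 579 - 25908\right) - 3445 = \left(\frac{193}{88} - 25908\right) - 3445 = - \frac{2279711}{88} - 3445 = - \frac{2582871}{88}$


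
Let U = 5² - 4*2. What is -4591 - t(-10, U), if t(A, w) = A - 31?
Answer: -4550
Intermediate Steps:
U = 17 (U = 25 - 8 = 17)
t(A, w) = -31 + A
-4591 - t(-10, U) = -4591 - (-31 - 10) = -4591 - 1*(-41) = -4591 + 41 = -4550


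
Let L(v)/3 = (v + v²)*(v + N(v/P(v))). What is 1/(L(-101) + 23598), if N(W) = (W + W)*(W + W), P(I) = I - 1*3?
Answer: -676/1975537977 ≈ -3.4219e-7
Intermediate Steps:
P(I) = -3 + I (P(I) = I - 3 = -3 + I)
N(W) = 4*W² (N(W) = (2*W)*(2*W) = 4*W²)
L(v) = 3*(v + v²)*(v + 4*v²/(-3 + v)²) (L(v) = 3*((v + v²)*(v + 4*(v/(-3 + v))²)) = 3*((v + v²)*(v + 4*(v²/(-3 + v)²))) = 3*((v + v²)*(v + 4*v²/(-3 + v)²)) = 3*(v + v²)*(v + 4*v²/(-3 + v)²))
1/(L(-101) + 23598) = 1/(3*(-101)²*(9 + (-101)³ - 1*(-101)² + 7*(-101))/(9 + (-101)² - 6*(-101)) + 23598) = 1/(3*10201*(9 - 1030301 - 1*10201 - 707)/(9 + 10201 + 606) + 23598) = 1/(3*10201*(9 - 1030301 - 10201 - 707)/10816 + 23598) = 1/(3*10201*(1/10816)*(-1041200) + 23598) = 1/(-1991490225/676 + 23598) = 1/(-1975537977/676) = -676/1975537977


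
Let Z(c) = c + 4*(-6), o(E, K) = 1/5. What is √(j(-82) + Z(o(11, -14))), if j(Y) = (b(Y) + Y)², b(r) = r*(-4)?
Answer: √1512305/5 ≈ 245.95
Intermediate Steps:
b(r) = -4*r
o(E, K) = ⅕
Z(c) = -24 + c (Z(c) = c - 24 = -24 + c)
j(Y) = 9*Y² (j(Y) = (-4*Y + Y)² = (-3*Y)² = 9*Y²)
√(j(-82) + Z(o(11, -14))) = √(9*(-82)² + (-24 + ⅕)) = √(9*6724 - 119/5) = √(60516 - 119/5) = √(302461/5) = √1512305/5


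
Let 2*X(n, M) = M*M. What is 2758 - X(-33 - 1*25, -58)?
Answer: 1076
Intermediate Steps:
X(n, M) = M**2/2 (X(n, M) = (M*M)/2 = M**2/2)
2758 - X(-33 - 1*25, -58) = 2758 - (-58)**2/2 = 2758 - 3364/2 = 2758 - 1*1682 = 2758 - 1682 = 1076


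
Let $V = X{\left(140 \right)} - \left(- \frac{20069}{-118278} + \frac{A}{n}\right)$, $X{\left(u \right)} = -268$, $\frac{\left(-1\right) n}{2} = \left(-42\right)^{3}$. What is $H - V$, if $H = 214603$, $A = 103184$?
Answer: $\frac{26151638393761}{121708062} \approx 2.1487 \cdot 10^{5}$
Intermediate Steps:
$n = 148176$ ($n = - 2 \left(-42\right)^{3} = \left(-2\right) \left(-74088\right) = 148176$)
$V = - \frac{32723164375}{121708062}$ ($V = -268 - \left(- \frac{20069}{-118278} + \frac{103184}{148176}\right) = -268 - \left(\left(-20069\right) \left(- \frac{1}{118278}\right) + 103184 \cdot \frac{1}{148176}\right) = -268 - \left(\frac{20069}{118278} + \frac{6449}{9261}\right) = -268 - \frac{105403759}{121708062} = - \frac{32723164375}{121708062} \approx -268.87$)
$H - V = 214603 - - \frac{32723164375}{121708062} = 214603 + \frac{32723164375}{121708062} = \frac{26151638393761}{121708062}$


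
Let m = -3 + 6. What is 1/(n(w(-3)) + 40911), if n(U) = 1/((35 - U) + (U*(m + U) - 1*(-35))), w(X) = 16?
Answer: 358/14646139 ≈ 2.4443e-5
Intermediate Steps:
m = 3
n(U) = 1/(70 - U + U*(3 + U)) (n(U) = 1/((35 - U) + (U*(3 + U) - 1*(-35))) = 1/((35 - U) + (U*(3 + U) + 35)) = 1/((35 - U) + (35 + U*(3 + U))) = 1/(70 - U + U*(3 + U)))
1/(n(w(-3)) + 40911) = 1/(1/(70 + 16² + 2*16) + 40911) = 1/(1/(70 + 256 + 32) + 40911) = 1/(1/358 + 40911) = 1/(14646139/358) = 358/14646139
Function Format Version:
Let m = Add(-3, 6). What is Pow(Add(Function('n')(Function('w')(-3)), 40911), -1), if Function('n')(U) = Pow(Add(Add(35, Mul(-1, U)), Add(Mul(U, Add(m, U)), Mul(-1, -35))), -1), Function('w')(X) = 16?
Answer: Rational(358, 14646139) ≈ 2.4443e-5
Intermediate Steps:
m = 3
Function('n')(U) = Pow(Add(70, Mul(-1, U), Mul(U, Add(3, U))), -1) (Function('n')(U) = Pow(Add(Add(35, Mul(-1, U)), Add(Mul(U, Add(3, U)), Mul(-1, -35))), -1) = Pow(Add(Add(35, Mul(-1, U)), Add(Mul(U, Add(3, U)), 35)), -1) = Pow(Add(Add(35, Mul(-1, U)), Add(35, Mul(U, Add(3, U)))), -1) = Pow(Add(70, Mul(-1, U), Mul(U, Add(3, U))), -1))
Pow(Add(Function('n')(Function('w')(-3)), 40911), -1) = Pow(Add(Pow(Add(70, Pow(16, 2), Mul(2, 16)), -1), 40911), -1) = Pow(Add(Pow(Add(70, 256, 32), -1), 40911), -1) = Pow(Add(Pow(358, -1), 40911), -1) = Pow(Add(Rational(1, 358), 40911), -1) = Pow(Rational(14646139, 358), -1) = Rational(358, 14646139)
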